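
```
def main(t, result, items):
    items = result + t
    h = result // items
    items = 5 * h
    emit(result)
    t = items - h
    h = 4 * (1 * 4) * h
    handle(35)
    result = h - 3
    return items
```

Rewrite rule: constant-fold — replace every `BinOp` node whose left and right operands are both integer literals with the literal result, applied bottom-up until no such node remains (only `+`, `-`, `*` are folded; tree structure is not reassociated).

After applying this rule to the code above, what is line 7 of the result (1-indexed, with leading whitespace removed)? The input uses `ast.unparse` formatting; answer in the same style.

h = 16 * h

Transformed code:
def main(t, result, items):
    items = result + t
    h = result // items
    items = 5 * h
    emit(result)
    t = items - h
    h = 16 * h
    handle(35)
    result = h - 3
    return items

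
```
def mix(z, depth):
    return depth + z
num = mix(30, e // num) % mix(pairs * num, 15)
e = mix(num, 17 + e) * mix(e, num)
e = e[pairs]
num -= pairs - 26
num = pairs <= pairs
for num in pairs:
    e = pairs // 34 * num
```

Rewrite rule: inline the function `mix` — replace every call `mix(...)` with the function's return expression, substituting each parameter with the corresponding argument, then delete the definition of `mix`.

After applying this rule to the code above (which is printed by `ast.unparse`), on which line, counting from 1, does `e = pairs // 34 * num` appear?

7

Transformed code:
num = (e // num + 30) % (15 + pairs * num)
e = (17 + e + num) * (num + e)
e = e[pairs]
num -= pairs - 26
num = pairs <= pairs
for num in pairs:
    e = pairs // 34 * num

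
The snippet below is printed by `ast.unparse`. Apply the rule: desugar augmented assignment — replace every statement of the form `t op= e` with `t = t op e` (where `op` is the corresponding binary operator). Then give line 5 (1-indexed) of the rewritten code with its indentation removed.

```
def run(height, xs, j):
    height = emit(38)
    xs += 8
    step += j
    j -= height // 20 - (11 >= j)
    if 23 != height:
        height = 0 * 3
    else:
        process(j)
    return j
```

Transformed code:
def run(height, xs, j):
    height = emit(38)
    xs = xs + 8
    step = step + j
    j = j - (height // 20 - (11 >= j))
    if 23 != height:
        height = 0 * 3
    else:
        process(j)
    return j

j = j - (height // 20 - (11 >= j))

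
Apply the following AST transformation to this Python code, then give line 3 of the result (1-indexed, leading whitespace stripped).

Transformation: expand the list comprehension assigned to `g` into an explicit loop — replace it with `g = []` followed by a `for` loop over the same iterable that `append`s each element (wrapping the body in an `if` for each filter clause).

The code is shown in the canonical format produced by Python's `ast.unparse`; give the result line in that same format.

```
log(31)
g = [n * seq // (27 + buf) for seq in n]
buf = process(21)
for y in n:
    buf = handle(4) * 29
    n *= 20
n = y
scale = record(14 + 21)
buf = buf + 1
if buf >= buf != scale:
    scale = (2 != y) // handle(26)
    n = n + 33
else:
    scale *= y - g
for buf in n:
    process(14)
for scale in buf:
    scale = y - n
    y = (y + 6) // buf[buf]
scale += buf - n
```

for seq in n:

Transformed code:
log(31)
g = []
for seq in n:
    g.append(n * seq // (27 + buf))
buf = process(21)
for y in n:
    buf = handle(4) * 29
    n *= 20
n = y
scale = record(14 + 21)
buf = buf + 1
if buf >= buf != scale:
    scale = (2 != y) // handle(26)
    n = n + 33
else:
    scale *= y - g
for buf in n:
    process(14)
for scale in buf:
    scale = y - n
    y = (y + 6) // buf[buf]
scale += buf - n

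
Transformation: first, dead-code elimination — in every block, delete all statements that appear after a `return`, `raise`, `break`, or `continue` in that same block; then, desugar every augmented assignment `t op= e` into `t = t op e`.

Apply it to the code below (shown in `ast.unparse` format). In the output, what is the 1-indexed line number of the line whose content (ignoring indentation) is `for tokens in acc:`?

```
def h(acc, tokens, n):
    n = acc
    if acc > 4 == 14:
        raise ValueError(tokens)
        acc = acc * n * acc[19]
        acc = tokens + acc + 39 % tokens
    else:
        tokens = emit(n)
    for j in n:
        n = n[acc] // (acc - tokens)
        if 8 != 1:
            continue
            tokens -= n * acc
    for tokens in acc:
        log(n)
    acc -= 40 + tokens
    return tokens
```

11

Transformed code:
def h(acc, tokens, n):
    n = acc
    if acc > 4 == 14:
        raise ValueError(tokens)
    else:
        tokens = emit(n)
    for j in n:
        n = n[acc] // (acc - tokens)
        if 8 != 1:
            continue
    for tokens in acc:
        log(n)
    acc = acc - (40 + tokens)
    return tokens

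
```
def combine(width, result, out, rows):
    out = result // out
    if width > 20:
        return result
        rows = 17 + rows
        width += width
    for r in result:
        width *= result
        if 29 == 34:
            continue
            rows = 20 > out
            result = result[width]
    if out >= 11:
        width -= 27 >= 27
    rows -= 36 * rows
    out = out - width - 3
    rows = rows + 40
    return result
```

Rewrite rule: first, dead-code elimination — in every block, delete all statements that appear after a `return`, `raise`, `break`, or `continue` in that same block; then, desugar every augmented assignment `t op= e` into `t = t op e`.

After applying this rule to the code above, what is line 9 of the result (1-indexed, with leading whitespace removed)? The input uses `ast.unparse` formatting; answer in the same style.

Transformed code:
def combine(width, result, out, rows):
    out = result // out
    if width > 20:
        return result
    for r in result:
        width = width * result
        if 29 == 34:
            continue
    if out >= 11:
        width = width - (27 >= 27)
    rows = rows - 36 * rows
    out = out - width - 3
    rows = rows + 40
    return result

if out >= 11:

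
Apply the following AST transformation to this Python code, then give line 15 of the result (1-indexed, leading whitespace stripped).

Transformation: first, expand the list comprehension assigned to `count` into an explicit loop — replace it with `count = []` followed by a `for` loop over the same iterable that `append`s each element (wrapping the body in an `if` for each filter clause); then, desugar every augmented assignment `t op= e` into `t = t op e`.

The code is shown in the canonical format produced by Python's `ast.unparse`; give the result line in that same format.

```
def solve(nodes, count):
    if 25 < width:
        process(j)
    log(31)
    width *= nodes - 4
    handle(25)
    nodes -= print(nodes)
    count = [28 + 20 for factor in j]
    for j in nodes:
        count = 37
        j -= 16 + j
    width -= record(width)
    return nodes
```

Transformed code:
def solve(nodes, count):
    if 25 < width:
        process(j)
    log(31)
    width = width * (nodes - 4)
    handle(25)
    nodes = nodes - print(nodes)
    count = []
    for factor in j:
        count.append(28 + 20)
    for j in nodes:
        count = 37
        j = j - (16 + j)
    width = width - record(width)
    return nodes

return nodes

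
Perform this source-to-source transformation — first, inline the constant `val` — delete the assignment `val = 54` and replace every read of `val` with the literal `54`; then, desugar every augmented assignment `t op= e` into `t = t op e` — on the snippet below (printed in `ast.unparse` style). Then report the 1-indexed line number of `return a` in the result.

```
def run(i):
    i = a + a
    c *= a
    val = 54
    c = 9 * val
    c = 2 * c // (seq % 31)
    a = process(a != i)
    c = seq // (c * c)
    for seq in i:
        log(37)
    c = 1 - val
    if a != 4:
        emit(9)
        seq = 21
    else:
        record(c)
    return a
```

Transformed code:
def run(i):
    i = a + a
    c = c * a
    c = 9 * 54
    c = 2 * c // (seq % 31)
    a = process(a != i)
    c = seq // (c * c)
    for seq in i:
        log(37)
    c = 1 - 54
    if a != 4:
        emit(9)
        seq = 21
    else:
        record(c)
    return a

16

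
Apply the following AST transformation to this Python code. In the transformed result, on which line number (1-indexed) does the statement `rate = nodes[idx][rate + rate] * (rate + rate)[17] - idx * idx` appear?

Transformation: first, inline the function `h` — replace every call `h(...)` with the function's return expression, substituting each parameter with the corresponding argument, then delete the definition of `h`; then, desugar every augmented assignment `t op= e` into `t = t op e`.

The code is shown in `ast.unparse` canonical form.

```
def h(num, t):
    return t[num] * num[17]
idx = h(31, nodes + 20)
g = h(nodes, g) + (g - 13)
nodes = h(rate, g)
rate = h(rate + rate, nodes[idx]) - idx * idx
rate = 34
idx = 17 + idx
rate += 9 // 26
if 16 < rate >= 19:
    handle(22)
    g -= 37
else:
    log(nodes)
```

Transformed code:
idx = (nodes + 20)[31] * 31[17]
g = g[nodes] * nodes[17] + (g - 13)
nodes = g[rate] * rate[17]
rate = nodes[idx][rate + rate] * (rate + rate)[17] - idx * idx
rate = 34
idx = 17 + idx
rate = rate + 9 // 26
if 16 < rate >= 19:
    handle(22)
    g = g - 37
else:
    log(nodes)

4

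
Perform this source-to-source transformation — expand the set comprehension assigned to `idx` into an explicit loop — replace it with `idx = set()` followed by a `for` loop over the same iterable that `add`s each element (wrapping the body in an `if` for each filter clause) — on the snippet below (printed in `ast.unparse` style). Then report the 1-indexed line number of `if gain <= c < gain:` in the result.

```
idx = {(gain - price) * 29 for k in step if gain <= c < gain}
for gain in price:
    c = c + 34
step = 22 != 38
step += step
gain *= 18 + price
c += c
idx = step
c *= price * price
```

Transformed code:
idx = set()
for k in step:
    if gain <= c < gain:
        idx.add((gain - price) * 29)
for gain in price:
    c = c + 34
step = 22 != 38
step += step
gain *= 18 + price
c += c
idx = step
c *= price * price

3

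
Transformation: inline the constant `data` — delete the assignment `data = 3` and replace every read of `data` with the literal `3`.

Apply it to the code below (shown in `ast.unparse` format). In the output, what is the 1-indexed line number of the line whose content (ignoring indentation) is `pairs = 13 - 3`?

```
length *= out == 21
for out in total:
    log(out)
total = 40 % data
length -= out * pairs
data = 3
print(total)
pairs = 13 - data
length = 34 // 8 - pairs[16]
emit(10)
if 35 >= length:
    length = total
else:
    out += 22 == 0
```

Transformed code:
length *= out == 21
for out in total:
    log(out)
total = 40 % 3
length -= out * pairs
print(total)
pairs = 13 - 3
length = 34 // 8 - pairs[16]
emit(10)
if 35 >= length:
    length = total
else:
    out += 22 == 0

7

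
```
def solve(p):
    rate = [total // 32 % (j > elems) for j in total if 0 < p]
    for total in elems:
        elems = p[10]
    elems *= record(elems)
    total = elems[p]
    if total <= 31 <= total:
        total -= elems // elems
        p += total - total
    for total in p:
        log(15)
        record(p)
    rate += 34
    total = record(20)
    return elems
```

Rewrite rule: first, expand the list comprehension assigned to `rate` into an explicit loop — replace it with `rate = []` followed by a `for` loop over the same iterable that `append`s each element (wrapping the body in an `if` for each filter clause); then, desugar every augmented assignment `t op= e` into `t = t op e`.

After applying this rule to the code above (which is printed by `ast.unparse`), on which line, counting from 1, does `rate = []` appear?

2

Transformed code:
def solve(p):
    rate = []
    for j in total:
        if 0 < p:
            rate.append(total // 32 % (j > elems))
    for total in elems:
        elems = p[10]
    elems = elems * record(elems)
    total = elems[p]
    if total <= 31 <= total:
        total = total - elems // elems
        p = p + (total - total)
    for total in p:
        log(15)
        record(p)
    rate = rate + 34
    total = record(20)
    return elems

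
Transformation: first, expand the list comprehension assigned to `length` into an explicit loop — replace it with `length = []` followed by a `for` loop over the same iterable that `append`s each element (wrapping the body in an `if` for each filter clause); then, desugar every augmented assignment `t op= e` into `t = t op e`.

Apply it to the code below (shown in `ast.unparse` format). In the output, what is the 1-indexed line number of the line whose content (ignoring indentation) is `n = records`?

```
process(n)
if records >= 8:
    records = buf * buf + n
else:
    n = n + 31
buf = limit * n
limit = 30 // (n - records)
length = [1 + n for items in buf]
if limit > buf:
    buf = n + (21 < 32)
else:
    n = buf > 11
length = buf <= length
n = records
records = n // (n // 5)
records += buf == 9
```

16

Transformed code:
process(n)
if records >= 8:
    records = buf * buf + n
else:
    n = n + 31
buf = limit * n
limit = 30 // (n - records)
length = []
for items in buf:
    length.append(1 + n)
if limit > buf:
    buf = n + (21 < 32)
else:
    n = buf > 11
length = buf <= length
n = records
records = n // (n // 5)
records = records + (buf == 9)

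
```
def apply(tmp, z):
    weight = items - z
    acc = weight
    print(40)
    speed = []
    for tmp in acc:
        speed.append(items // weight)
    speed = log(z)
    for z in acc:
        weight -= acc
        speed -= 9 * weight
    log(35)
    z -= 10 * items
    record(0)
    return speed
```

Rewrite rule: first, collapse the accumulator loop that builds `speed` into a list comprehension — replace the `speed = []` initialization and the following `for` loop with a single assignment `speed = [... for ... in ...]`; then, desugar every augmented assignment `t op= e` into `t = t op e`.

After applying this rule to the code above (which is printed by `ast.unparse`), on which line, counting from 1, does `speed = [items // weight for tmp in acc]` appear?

5

Transformed code:
def apply(tmp, z):
    weight = items - z
    acc = weight
    print(40)
    speed = [items // weight for tmp in acc]
    speed = log(z)
    for z in acc:
        weight = weight - acc
        speed = speed - 9 * weight
    log(35)
    z = z - 10 * items
    record(0)
    return speed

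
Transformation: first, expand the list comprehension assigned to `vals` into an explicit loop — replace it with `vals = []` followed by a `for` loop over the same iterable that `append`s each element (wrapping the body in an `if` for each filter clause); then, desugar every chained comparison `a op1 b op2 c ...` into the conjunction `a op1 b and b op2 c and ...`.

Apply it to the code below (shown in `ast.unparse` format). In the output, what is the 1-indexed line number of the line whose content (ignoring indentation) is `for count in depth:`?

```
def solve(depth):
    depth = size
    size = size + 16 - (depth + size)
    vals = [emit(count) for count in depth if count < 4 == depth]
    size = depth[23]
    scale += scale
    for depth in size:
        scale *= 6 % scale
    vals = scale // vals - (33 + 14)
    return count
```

5

Transformed code:
def solve(depth):
    depth = size
    size = size + 16 - (depth + size)
    vals = []
    for count in depth:
        if count < 4 and 4 == depth:
            vals.append(emit(count))
    size = depth[23]
    scale += scale
    for depth in size:
        scale *= 6 % scale
    vals = scale // vals - (33 + 14)
    return count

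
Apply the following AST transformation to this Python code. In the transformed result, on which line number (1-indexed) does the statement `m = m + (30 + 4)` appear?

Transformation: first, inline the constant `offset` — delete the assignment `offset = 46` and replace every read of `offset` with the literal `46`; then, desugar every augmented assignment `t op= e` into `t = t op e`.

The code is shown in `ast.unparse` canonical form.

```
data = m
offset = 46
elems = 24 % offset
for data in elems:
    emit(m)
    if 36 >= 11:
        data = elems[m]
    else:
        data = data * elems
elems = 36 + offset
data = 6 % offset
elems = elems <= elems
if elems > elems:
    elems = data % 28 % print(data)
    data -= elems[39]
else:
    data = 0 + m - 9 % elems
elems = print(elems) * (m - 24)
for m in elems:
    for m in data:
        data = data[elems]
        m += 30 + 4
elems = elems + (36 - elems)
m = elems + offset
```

21

Transformed code:
data = m
elems = 24 % 46
for data in elems:
    emit(m)
    if 36 >= 11:
        data = elems[m]
    else:
        data = data * elems
elems = 36 + 46
data = 6 % 46
elems = elems <= elems
if elems > elems:
    elems = data % 28 % print(data)
    data = data - elems[39]
else:
    data = 0 + m - 9 % elems
elems = print(elems) * (m - 24)
for m in elems:
    for m in data:
        data = data[elems]
        m = m + (30 + 4)
elems = elems + (36 - elems)
m = elems + 46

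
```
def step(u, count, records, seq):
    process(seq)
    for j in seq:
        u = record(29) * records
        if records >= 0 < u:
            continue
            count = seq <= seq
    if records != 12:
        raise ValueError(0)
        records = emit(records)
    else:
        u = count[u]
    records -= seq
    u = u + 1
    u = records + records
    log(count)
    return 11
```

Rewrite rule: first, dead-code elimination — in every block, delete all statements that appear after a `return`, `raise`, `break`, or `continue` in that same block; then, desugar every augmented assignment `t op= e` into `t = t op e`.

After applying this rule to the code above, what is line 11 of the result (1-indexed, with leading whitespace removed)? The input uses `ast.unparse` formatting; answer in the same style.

records = records - seq

Transformed code:
def step(u, count, records, seq):
    process(seq)
    for j in seq:
        u = record(29) * records
        if records >= 0 < u:
            continue
    if records != 12:
        raise ValueError(0)
    else:
        u = count[u]
    records = records - seq
    u = u + 1
    u = records + records
    log(count)
    return 11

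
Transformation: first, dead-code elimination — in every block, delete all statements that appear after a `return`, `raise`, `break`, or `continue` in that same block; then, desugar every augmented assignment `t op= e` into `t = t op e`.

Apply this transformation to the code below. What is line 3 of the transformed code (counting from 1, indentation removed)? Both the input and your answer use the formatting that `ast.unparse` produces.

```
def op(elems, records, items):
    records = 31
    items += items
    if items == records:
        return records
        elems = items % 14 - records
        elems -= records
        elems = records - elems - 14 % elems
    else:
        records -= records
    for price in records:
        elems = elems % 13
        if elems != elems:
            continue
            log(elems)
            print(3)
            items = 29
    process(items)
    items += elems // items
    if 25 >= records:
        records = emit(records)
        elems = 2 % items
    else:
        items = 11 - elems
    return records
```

items = items + items

Transformed code:
def op(elems, records, items):
    records = 31
    items = items + items
    if items == records:
        return records
    else:
        records = records - records
    for price in records:
        elems = elems % 13
        if elems != elems:
            continue
    process(items)
    items = items + elems // items
    if 25 >= records:
        records = emit(records)
        elems = 2 % items
    else:
        items = 11 - elems
    return records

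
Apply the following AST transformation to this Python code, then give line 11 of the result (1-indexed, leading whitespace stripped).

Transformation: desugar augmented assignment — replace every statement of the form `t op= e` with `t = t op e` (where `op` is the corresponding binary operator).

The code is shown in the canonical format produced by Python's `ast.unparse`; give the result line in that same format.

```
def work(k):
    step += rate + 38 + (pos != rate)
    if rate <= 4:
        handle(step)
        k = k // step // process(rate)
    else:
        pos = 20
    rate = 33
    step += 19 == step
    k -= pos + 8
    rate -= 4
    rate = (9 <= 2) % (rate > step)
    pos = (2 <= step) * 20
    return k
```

Transformed code:
def work(k):
    step = step + (rate + 38 + (pos != rate))
    if rate <= 4:
        handle(step)
        k = k // step // process(rate)
    else:
        pos = 20
    rate = 33
    step = step + (19 == step)
    k = k - (pos + 8)
    rate = rate - 4
    rate = (9 <= 2) % (rate > step)
    pos = (2 <= step) * 20
    return k

rate = rate - 4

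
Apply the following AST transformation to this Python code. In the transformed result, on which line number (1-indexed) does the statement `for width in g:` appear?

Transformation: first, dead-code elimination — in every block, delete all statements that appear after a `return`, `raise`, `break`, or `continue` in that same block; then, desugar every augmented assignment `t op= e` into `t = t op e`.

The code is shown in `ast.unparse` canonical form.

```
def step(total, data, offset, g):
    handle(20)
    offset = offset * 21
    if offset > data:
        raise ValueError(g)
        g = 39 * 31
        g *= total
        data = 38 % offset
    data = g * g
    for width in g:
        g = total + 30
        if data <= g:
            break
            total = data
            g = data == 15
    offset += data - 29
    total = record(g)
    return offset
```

Transformed code:
def step(total, data, offset, g):
    handle(20)
    offset = offset * 21
    if offset > data:
        raise ValueError(g)
    data = g * g
    for width in g:
        g = total + 30
        if data <= g:
            break
    offset = offset + (data - 29)
    total = record(g)
    return offset

7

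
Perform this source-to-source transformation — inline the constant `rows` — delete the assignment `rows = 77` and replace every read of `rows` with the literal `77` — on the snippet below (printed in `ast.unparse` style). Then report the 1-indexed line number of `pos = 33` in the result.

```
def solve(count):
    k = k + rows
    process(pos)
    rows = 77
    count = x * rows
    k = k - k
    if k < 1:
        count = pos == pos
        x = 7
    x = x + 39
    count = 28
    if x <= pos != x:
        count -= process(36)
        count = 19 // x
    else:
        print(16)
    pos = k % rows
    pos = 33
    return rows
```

Transformed code:
def solve(count):
    k = k + 77
    process(pos)
    count = x * 77
    k = k - k
    if k < 1:
        count = pos == pos
        x = 7
    x = x + 39
    count = 28
    if x <= pos != x:
        count -= process(36)
        count = 19 // x
    else:
        print(16)
    pos = k % 77
    pos = 33
    return 77

17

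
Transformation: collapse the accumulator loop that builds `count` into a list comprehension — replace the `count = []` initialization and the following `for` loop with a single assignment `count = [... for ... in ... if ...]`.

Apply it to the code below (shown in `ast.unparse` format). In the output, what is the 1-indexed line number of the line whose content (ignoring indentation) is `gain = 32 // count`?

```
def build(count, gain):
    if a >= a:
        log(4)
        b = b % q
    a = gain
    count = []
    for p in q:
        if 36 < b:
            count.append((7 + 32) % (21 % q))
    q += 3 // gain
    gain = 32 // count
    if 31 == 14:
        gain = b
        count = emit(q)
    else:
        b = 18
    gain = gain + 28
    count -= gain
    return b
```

Transformed code:
def build(count, gain):
    if a >= a:
        log(4)
        b = b % q
    a = gain
    count = [(7 + 32) % (21 % q) for p in q if 36 < b]
    q += 3 // gain
    gain = 32 // count
    if 31 == 14:
        gain = b
        count = emit(q)
    else:
        b = 18
    gain = gain + 28
    count -= gain
    return b

8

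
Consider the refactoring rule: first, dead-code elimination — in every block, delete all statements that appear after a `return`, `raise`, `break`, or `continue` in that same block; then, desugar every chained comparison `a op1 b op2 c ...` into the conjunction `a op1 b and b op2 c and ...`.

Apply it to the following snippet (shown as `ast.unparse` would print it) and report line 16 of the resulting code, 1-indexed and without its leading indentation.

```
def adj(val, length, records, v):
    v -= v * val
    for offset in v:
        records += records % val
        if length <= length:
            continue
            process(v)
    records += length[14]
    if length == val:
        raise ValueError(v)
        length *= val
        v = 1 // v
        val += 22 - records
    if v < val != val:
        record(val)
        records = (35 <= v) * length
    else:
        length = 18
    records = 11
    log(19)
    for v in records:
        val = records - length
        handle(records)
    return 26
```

log(19)

Transformed code:
def adj(val, length, records, v):
    v -= v * val
    for offset in v:
        records += records % val
        if length <= length:
            continue
    records += length[14]
    if length == val:
        raise ValueError(v)
    if v < val and val != val:
        record(val)
        records = (35 <= v) * length
    else:
        length = 18
    records = 11
    log(19)
    for v in records:
        val = records - length
        handle(records)
    return 26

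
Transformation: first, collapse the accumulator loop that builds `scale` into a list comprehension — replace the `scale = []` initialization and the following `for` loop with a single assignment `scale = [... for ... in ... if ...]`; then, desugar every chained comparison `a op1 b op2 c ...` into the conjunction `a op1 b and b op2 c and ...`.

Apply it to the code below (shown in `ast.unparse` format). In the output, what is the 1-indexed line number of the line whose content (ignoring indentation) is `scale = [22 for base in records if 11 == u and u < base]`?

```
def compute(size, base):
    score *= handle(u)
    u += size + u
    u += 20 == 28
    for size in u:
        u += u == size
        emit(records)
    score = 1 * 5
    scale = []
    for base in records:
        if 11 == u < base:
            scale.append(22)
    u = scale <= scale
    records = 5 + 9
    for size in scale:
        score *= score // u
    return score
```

Transformed code:
def compute(size, base):
    score *= handle(u)
    u += size + u
    u += 20 == 28
    for size in u:
        u += u == size
        emit(records)
    score = 1 * 5
    scale = [22 for base in records if 11 == u and u < base]
    u = scale <= scale
    records = 5 + 9
    for size in scale:
        score *= score // u
    return score

9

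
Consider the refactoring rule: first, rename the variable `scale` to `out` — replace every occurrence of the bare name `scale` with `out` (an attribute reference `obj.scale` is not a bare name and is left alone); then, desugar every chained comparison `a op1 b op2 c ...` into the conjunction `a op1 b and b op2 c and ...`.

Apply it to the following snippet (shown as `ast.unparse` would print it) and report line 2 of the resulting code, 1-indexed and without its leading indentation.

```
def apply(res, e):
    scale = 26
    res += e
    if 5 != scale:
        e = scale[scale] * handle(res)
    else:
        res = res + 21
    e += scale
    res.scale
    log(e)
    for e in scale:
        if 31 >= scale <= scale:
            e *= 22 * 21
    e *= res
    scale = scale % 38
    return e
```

Transformed code:
def apply(res, e):
    out = 26
    res += e
    if 5 != out:
        e = out[out] * handle(res)
    else:
        res = res + 21
    e += out
    res.scale
    log(e)
    for e in out:
        if 31 >= out and out <= out:
            e *= 22 * 21
    e *= res
    out = out % 38
    return e

out = 26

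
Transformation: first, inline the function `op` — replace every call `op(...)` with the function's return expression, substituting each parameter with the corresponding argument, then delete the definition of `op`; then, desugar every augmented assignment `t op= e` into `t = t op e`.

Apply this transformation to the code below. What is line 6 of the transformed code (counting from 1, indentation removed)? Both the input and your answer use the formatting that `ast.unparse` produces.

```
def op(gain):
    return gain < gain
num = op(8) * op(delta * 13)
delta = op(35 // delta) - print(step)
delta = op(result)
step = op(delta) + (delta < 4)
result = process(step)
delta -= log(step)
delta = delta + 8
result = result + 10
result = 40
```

delta = delta - log(step)

Transformed code:
num = (8 < 8) * (delta * 13 < delta * 13)
delta = (35 // delta < 35 // delta) - print(step)
delta = result < result
step = (delta < delta) + (delta < 4)
result = process(step)
delta = delta - log(step)
delta = delta + 8
result = result + 10
result = 40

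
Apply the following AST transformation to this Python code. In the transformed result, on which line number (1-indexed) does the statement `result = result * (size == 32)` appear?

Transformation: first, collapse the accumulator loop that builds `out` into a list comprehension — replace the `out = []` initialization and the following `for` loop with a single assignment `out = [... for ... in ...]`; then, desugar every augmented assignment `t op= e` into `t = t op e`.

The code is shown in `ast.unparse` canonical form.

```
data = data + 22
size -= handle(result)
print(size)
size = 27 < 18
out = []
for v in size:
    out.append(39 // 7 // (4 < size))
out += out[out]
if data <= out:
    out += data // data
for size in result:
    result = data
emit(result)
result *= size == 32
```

12

Transformed code:
data = data + 22
size = size - handle(result)
print(size)
size = 27 < 18
out = [39 // 7 // (4 < size) for v in size]
out = out + out[out]
if data <= out:
    out = out + data // data
for size in result:
    result = data
emit(result)
result = result * (size == 32)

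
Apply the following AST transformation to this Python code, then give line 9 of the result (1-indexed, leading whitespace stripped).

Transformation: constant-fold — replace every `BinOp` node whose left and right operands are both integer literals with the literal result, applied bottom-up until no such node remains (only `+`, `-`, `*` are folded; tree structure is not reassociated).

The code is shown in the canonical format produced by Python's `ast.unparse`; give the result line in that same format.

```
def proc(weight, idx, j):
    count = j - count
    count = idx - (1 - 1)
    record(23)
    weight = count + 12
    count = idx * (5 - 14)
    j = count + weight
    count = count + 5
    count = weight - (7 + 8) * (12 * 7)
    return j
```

count = weight - 1260

Transformed code:
def proc(weight, idx, j):
    count = j - count
    count = idx - 0
    record(23)
    weight = count + 12
    count = idx * -9
    j = count + weight
    count = count + 5
    count = weight - 1260
    return j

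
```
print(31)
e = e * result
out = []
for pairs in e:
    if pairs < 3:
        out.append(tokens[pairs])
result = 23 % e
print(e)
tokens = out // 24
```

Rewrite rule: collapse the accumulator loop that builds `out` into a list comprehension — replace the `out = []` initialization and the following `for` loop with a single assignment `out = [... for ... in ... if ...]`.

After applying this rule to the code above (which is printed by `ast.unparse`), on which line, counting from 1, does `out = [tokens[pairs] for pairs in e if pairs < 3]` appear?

3

Transformed code:
print(31)
e = e * result
out = [tokens[pairs] for pairs in e if pairs < 3]
result = 23 % e
print(e)
tokens = out // 24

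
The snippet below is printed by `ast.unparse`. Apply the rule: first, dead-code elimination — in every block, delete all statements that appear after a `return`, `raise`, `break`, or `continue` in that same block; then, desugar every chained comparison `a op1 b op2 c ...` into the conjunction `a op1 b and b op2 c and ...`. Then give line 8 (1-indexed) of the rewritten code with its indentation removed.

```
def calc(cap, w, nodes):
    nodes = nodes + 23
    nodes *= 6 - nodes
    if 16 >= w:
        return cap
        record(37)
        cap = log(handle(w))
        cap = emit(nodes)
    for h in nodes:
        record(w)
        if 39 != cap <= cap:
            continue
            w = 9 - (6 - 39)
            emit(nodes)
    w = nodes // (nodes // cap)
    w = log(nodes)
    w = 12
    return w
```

if 39 != cap and cap <= cap:

Transformed code:
def calc(cap, w, nodes):
    nodes = nodes + 23
    nodes *= 6 - nodes
    if 16 >= w:
        return cap
    for h in nodes:
        record(w)
        if 39 != cap and cap <= cap:
            continue
    w = nodes // (nodes // cap)
    w = log(nodes)
    w = 12
    return w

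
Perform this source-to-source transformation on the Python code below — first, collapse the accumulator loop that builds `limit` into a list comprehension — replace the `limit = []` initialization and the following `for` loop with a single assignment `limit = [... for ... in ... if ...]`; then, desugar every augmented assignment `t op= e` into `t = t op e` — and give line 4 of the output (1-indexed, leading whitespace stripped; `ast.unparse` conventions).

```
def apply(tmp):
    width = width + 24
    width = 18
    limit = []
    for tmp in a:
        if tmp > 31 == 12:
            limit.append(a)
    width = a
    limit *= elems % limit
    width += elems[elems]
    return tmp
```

limit = [a for tmp in a if tmp > 31 == 12]

Transformed code:
def apply(tmp):
    width = width + 24
    width = 18
    limit = [a for tmp in a if tmp > 31 == 12]
    width = a
    limit = limit * (elems % limit)
    width = width + elems[elems]
    return tmp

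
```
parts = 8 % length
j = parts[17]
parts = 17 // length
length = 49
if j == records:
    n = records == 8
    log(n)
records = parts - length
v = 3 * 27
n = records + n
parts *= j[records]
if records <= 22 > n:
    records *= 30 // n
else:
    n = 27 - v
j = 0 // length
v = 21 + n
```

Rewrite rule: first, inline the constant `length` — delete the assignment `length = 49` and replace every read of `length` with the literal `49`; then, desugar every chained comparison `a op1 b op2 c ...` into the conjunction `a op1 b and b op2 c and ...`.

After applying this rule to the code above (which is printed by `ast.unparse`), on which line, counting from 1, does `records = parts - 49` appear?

Transformed code:
parts = 8 % 49
j = parts[17]
parts = 17 // 49
if j == records:
    n = records == 8
    log(n)
records = parts - 49
v = 3 * 27
n = records + n
parts *= j[records]
if records <= 22 and 22 > n:
    records *= 30 // n
else:
    n = 27 - v
j = 0 // 49
v = 21 + n

7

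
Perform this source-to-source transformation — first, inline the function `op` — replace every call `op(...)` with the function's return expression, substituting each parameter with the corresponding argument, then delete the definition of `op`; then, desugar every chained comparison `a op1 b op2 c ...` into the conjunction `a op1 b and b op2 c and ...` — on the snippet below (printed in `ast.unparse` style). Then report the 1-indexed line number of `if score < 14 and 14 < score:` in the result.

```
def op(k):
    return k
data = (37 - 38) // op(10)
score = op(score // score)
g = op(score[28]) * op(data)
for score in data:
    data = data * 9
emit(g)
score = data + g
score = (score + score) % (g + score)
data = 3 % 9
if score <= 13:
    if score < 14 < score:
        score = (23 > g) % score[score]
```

11

Transformed code:
data = (37 - 38) // 10
score = score // score
g = score[28] * data
for score in data:
    data = data * 9
emit(g)
score = data + g
score = (score + score) % (g + score)
data = 3 % 9
if score <= 13:
    if score < 14 and 14 < score:
        score = (23 > g) % score[score]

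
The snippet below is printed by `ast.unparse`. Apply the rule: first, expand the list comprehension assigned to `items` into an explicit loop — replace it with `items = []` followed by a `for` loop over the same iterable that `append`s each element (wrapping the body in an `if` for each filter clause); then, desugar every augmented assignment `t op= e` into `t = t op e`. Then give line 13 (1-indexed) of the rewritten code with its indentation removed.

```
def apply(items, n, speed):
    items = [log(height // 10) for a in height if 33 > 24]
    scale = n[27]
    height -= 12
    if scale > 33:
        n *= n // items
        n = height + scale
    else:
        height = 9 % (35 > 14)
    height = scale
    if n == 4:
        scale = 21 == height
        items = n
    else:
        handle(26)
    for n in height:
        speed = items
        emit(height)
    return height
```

Transformed code:
def apply(items, n, speed):
    items = []
    for a in height:
        if 33 > 24:
            items.append(log(height // 10))
    scale = n[27]
    height = height - 12
    if scale > 33:
        n = n * (n // items)
        n = height + scale
    else:
        height = 9 % (35 > 14)
    height = scale
    if n == 4:
        scale = 21 == height
        items = n
    else:
        handle(26)
    for n in height:
        speed = items
        emit(height)
    return height

height = scale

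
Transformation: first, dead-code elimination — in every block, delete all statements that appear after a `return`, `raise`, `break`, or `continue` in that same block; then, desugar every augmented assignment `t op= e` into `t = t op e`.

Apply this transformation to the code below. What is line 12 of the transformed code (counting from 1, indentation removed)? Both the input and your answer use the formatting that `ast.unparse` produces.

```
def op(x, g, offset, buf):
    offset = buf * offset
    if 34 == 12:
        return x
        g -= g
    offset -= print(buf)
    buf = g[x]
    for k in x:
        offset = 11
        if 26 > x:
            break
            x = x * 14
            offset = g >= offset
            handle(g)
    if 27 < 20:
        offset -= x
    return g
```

offset = offset - x

Transformed code:
def op(x, g, offset, buf):
    offset = buf * offset
    if 34 == 12:
        return x
    offset = offset - print(buf)
    buf = g[x]
    for k in x:
        offset = 11
        if 26 > x:
            break
    if 27 < 20:
        offset = offset - x
    return g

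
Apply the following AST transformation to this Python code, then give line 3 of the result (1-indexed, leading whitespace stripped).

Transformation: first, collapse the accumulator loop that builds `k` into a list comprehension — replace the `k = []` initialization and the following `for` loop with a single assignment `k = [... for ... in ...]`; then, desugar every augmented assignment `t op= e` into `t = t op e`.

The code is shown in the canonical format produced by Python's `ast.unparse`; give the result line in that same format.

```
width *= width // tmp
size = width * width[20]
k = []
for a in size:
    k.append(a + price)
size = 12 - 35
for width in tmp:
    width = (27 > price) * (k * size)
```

k = [a + price for a in size]

Transformed code:
width = width * (width // tmp)
size = width * width[20]
k = [a + price for a in size]
size = 12 - 35
for width in tmp:
    width = (27 > price) * (k * size)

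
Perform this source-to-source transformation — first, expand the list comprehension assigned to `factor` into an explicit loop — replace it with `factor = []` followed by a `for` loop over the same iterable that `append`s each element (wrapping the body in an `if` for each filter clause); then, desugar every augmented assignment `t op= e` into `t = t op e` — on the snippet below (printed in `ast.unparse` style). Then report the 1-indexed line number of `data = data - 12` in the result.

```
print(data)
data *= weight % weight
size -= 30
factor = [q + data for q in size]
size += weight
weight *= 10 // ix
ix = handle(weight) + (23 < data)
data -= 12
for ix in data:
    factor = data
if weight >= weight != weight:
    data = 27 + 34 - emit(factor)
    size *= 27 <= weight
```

10

Transformed code:
print(data)
data = data * (weight % weight)
size = size - 30
factor = []
for q in size:
    factor.append(q + data)
size = size + weight
weight = weight * (10 // ix)
ix = handle(weight) + (23 < data)
data = data - 12
for ix in data:
    factor = data
if weight >= weight != weight:
    data = 27 + 34 - emit(factor)
    size = size * (27 <= weight)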